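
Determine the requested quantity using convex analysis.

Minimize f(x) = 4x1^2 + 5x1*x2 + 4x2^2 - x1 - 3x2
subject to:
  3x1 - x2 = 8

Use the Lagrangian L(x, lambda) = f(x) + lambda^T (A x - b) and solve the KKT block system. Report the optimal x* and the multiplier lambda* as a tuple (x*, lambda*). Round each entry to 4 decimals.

Form the Lagrangian:
  L(x, lambda) = (1/2) x^T Q x + c^T x + lambda^T (A x - b)
Stationarity (grad_x L = 0): Q x + c + A^T lambda = 0.
Primal feasibility: A x = b.

This gives the KKT block system:
  [ Q   A^T ] [ x     ]   [-c ]
  [ A    0  ] [ lambda ] = [ b ]

Solving the linear system:
  x*      = (2.2, -1.4)
  lambda* = (-3.2)
  f(x*)   = 13.8

x* = (2.2, -1.4), lambda* = (-3.2)


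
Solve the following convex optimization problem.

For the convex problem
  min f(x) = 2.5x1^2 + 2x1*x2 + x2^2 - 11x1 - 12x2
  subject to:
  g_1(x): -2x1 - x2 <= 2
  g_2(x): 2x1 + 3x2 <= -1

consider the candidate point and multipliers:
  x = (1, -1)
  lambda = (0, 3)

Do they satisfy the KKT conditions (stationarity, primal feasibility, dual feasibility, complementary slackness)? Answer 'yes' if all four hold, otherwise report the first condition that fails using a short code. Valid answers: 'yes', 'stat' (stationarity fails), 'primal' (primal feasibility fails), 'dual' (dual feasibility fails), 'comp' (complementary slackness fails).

Gradient of f: grad f(x) = Q x + c = (-8, -12)
Constraint values g_i(x) = a_i^T x - b_i:
  g_1((1, -1)) = -3
  g_2((1, -1)) = 0
Stationarity residual: grad f(x) + sum_i lambda_i a_i = (-2, -3)
  -> stationarity FAILS
Primal feasibility (all g_i <= 0): OK
Dual feasibility (all lambda_i >= 0): OK
Complementary slackness (lambda_i * g_i(x) = 0 for all i): OK

Verdict: the first failing condition is stationarity -> stat.

stat


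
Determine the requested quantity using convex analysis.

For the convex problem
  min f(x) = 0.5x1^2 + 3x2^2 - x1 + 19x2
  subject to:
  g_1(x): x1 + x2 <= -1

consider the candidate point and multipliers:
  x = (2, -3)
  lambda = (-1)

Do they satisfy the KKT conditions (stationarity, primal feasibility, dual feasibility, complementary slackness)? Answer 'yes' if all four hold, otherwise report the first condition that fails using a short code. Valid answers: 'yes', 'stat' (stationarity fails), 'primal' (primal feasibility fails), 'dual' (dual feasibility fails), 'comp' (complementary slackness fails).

Gradient of f: grad f(x) = Q x + c = (1, 1)
Constraint values g_i(x) = a_i^T x - b_i:
  g_1((2, -3)) = 0
Stationarity residual: grad f(x) + sum_i lambda_i a_i = (0, 0)
  -> stationarity OK
Primal feasibility (all g_i <= 0): OK
Dual feasibility (all lambda_i >= 0): FAILS
Complementary slackness (lambda_i * g_i(x) = 0 for all i): OK

Verdict: the first failing condition is dual_feasibility -> dual.

dual


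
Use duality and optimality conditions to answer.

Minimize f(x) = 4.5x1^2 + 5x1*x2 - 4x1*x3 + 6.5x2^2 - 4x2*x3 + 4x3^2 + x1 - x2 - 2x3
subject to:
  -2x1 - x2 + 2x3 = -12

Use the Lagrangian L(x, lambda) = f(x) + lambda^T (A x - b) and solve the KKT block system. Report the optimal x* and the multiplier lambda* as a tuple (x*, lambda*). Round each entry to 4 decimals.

Form the Lagrangian:
  L(x, lambda) = (1/2) x^T Q x + c^T x + lambda^T (A x - b)
Stationarity (grad_x L = 0): Q x + c + A^T lambda = 0.
Primal feasibility: A x = b.

This gives the KKT block system:
  [ Q   A^T ] [ x     ]   [-c ]
  [ A    0  ] [ lambda ] = [ b ]

Solving the linear system:
  x*      = (2.9889, -0.6333, -3.3278)
  lambda* = (19.0222)
  f(x*)   = 119.2722

x* = (2.9889, -0.6333, -3.3278), lambda* = (19.0222)


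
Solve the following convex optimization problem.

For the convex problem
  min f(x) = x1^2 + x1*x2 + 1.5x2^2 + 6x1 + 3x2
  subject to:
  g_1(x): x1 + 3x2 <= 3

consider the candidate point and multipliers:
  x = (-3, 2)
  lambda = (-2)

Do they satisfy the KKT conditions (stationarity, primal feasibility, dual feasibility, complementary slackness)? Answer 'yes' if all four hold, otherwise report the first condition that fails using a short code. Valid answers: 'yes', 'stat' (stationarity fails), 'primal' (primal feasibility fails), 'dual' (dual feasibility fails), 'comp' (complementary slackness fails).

Gradient of f: grad f(x) = Q x + c = (2, 6)
Constraint values g_i(x) = a_i^T x - b_i:
  g_1((-3, 2)) = 0
Stationarity residual: grad f(x) + sum_i lambda_i a_i = (0, 0)
  -> stationarity OK
Primal feasibility (all g_i <= 0): OK
Dual feasibility (all lambda_i >= 0): FAILS
Complementary slackness (lambda_i * g_i(x) = 0 for all i): OK

Verdict: the first failing condition is dual_feasibility -> dual.

dual


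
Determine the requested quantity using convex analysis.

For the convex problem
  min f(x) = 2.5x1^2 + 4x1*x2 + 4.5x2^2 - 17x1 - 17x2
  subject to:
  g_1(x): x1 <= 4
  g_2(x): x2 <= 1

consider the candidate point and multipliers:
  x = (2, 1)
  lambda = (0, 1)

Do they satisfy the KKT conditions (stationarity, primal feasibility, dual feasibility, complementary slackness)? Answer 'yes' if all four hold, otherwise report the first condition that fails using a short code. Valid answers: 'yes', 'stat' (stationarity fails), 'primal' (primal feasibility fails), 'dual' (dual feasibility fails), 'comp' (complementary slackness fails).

Gradient of f: grad f(x) = Q x + c = (-3, 0)
Constraint values g_i(x) = a_i^T x - b_i:
  g_1((2, 1)) = -2
  g_2((2, 1)) = 0
Stationarity residual: grad f(x) + sum_i lambda_i a_i = (-3, 1)
  -> stationarity FAILS
Primal feasibility (all g_i <= 0): OK
Dual feasibility (all lambda_i >= 0): OK
Complementary slackness (lambda_i * g_i(x) = 0 for all i): OK

Verdict: the first failing condition is stationarity -> stat.

stat


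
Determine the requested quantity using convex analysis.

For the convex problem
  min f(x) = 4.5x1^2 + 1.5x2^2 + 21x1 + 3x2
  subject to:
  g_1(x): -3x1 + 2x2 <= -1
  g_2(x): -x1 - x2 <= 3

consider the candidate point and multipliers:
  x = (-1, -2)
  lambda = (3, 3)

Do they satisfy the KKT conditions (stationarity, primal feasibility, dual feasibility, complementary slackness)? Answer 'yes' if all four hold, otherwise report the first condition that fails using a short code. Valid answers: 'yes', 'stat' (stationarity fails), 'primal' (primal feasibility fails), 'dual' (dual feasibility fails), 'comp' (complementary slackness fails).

Gradient of f: grad f(x) = Q x + c = (12, -3)
Constraint values g_i(x) = a_i^T x - b_i:
  g_1((-1, -2)) = 0
  g_2((-1, -2)) = 0
Stationarity residual: grad f(x) + sum_i lambda_i a_i = (0, 0)
  -> stationarity OK
Primal feasibility (all g_i <= 0): OK
Dual feasibility (all lambda_i >= 0): OK
Complementary slackness (lambda_i * g_i(x) = 0 for all i): OK

Verdict: yes, KKT holds.

yes


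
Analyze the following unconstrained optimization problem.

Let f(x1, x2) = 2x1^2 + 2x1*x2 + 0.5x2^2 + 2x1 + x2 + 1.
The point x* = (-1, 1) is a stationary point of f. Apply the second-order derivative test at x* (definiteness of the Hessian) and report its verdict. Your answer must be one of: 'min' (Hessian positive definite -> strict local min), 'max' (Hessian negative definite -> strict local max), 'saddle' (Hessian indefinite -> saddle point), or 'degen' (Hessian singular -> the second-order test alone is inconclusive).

Compute the Hessian H = grad^2 f:
  H = [[4, 2], [2, 1]]
Verify stationarity: grad f(x*) = H x* + g = (0, 0).
Eigenvalues of H: 0, 5.
H has a zero eigenvalue (singular; positive semidefinite but not definite), so H is neither positive definite, negative definite, nor indefinite. The second-order test alone is inconclusive -> degen.
(Indeed, f is constant along the null direction of H through x*, so x* is not a strict local extremum.)

degen


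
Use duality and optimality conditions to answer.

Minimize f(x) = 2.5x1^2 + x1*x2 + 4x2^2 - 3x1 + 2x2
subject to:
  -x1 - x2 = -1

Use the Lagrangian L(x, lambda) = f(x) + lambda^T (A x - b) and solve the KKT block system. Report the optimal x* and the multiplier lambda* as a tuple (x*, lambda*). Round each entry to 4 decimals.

Form the Lagrangian:
  L(x, lambda) = (1/2) x^T Q x + c^T x + lambda^T (A x - b)
Stationarity (grad_x L = 0): Q x + c + A^T lambda = 0.
Primal feasibility: A x = b.

This gives the KKT block system:
  [ Q   A^T ] [ x     ]   [-c ]
  [ A    0  ] [ lambda ] = [ b ]

Solving the linear system:
  x*      = (1.0909, -0.0909)
  lambda* = (2.3636)
  f(x*)   = -0.5455

x* = (1.0909, -0.0909), lambda* = (2.3636)


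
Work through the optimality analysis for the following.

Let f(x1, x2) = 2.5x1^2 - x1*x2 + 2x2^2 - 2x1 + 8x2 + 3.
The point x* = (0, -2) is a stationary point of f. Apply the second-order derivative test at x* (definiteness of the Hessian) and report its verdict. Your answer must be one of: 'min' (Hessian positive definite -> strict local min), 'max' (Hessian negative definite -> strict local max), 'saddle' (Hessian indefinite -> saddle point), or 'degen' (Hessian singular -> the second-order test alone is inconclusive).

Compute the Hessian H = grad^2 f:
  H = [[5, -1], [-1, 4]]
Verify stationarity: grad f(x*) = H x* + g = (0, 0).
Eigenvalues of H: 3.382, 5.618.
Both eigenvalues > 0, so H is positive definite -> x* is a strict local min.

min


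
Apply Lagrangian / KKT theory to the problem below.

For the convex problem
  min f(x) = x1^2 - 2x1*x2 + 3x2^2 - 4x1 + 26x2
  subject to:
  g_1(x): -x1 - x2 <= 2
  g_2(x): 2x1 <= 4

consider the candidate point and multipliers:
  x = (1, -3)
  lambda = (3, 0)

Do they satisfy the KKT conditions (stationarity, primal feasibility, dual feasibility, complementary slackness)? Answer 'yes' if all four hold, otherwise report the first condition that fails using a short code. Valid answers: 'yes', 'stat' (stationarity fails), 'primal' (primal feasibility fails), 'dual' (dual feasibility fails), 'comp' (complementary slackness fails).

Gradient of f: grad f(x) = Q x + c = (4, 6)
Constraint values g_i(x) = a_i^T x - b_i:
  g_1((1, -3)) = 0
  g_2((1, -3)) = -2
Stationarity residual: grad f(x) + sum_i lambda_i a_i = (1, 3)
  -> stationarity FAILS
Primal feasibility (all g_i <= 0): OK
Dual feasibility (all lambda_i >= 0): OK
Complementary slackness (lambda_i * g_i(x) = 0 for all i): OK

Verdict: the first failing condition is stationarity -> stat.

stat


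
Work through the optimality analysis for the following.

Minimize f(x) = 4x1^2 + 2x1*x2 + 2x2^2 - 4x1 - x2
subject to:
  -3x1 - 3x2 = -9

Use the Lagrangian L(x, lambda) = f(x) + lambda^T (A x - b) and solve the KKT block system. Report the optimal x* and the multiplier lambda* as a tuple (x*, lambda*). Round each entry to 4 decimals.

Form the Lagrangian:
  L(x, lambda) = (1/2) x^T Q x + c^T x + lambda^T (A x - b)
Stationarity (grad_x L = 0): Q x + c + A^T lambda = 0.
Primal feasibility: A x = b.

This gives the KKT block system:
  [ Q   A^T ] [ x     ]   [-c ]
  [ A    0  ] [ lambda ] = [ b ]

Solving the linear system:
  x*      = (1.125, 1.875)
  lambda* = (2.9167)
  f(x*)   = 9.9375

x* = (1.125, 1.875), lambda* = (2.9167)


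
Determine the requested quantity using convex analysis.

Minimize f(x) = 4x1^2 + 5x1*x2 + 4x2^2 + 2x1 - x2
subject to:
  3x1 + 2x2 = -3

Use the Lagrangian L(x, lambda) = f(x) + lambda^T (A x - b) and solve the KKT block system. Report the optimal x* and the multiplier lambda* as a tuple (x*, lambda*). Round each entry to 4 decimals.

Form the Lagrangian:
  L(x, lambda) = (1/2) x^T Q x + c^T x + lambda^T (A x - b)
Stationarity (grad_x L = 0): Q x + c + A^T lambda = 0.
Primal feasibility: A x = b.

This gives the KKT block system:
  [ Q   A^T ] [ x     ]   [-c ]
  [ A    0  ] [ lambda ] = [ b ]

Solving the linear system:
  x*      = (-1.2727, 0.4091)
  lambda* = (2.0455)
  f(x*)   = 1.5909

x* = (-1.2727, 0.4091), lambda* = (2.0455)


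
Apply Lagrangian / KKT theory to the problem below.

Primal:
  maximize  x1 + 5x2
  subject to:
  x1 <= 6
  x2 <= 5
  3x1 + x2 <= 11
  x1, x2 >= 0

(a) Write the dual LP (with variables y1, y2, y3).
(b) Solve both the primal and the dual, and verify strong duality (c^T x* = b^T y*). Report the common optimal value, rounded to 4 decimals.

The standard primal-dual pair for 'max c^T x s.t. A x <= b, x >= 0' is:
  Dual:  min b^T y  s.t.  A^T y >= c,  y >= 0.

So the dual LP is:
  minimize  6y1 + 5y2 + 11y3
  subject to:
    y1 + 3y3 >= 1
    y2 + y3 >= 5
    y1, y2, y3 >= 0

Solving the primal: x* = (2, 5).
  primal value c^T x* = 27.
Solving the dual: y* = (0, 4.6667, 0.3333).
  dual value b^T y* = 27.
Strong duality: c^T x* = b^T y*. Confirmed.

27


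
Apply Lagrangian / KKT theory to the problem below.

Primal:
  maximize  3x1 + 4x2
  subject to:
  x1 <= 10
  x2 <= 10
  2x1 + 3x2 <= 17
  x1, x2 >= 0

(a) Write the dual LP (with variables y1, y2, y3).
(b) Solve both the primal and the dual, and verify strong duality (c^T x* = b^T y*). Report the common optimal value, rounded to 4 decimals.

The standard primal-dual pair for 'max c^T x s.t. A x <= b, x >= 0' is:
  Dual:  min b^T y  s.t.  A^T y >= c,  y >= 0.

So the dual LP is:
  minimize  10y1 + 10y2 + 17y3
  subject to:
    y1 + 2y3 >= 3
    y2 + 3y3 >= 4
    y1, y2, y3 >= 0

Solving the primal: x* = (8.5, 0).
  primal value c^T x* = 25.5.
Solving the dual: y* = (0, 0, 1.5).
  dual value b^T y* = 25.5.
Strong duality: c^T x* = b^T y*. Confirmed.

25.5


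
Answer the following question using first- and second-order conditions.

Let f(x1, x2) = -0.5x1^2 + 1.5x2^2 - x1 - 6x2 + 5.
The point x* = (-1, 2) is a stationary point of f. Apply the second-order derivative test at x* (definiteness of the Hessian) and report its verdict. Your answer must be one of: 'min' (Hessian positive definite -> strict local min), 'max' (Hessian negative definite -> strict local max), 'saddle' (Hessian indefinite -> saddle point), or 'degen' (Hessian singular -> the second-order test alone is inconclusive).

Compute the Hessian H = grad^2 f:
  H = [[-1, 0], [0, 3]]
Verify stationarity: grad f(x*) = H x* + g = (0, 0).
Eigenvalues of H: -1, 3.
Eigenvalues have mixed signs, so H is indefinite -> x* is a saddle point.

saddle


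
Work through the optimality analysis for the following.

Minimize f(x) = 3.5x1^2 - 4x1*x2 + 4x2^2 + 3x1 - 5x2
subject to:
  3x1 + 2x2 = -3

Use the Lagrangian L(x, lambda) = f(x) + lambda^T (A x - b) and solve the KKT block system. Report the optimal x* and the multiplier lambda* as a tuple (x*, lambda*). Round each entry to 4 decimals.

Form the Lagrangian:
  L(x, lambda) = (1/2) x^T Q x + c^T x + lambda^T (A x - b)
Stationarity (grad_x L = 0): Q x + c + A^T lambda = 0.
Primal feasibility: A x = b.

This gives the KKT block system:
  [ Q   A^T ] [ x     ]   [-c ]
  [ A    0  ] [ lambda ] = [ b ]

Solving the linear system:
  x*      = (-0.9324, -0.1014)
  lambda* = (1.0405)
  f(x*)   = 0.4155

x* = (-0.9324, -0.1014), lambda* = (1.0405)


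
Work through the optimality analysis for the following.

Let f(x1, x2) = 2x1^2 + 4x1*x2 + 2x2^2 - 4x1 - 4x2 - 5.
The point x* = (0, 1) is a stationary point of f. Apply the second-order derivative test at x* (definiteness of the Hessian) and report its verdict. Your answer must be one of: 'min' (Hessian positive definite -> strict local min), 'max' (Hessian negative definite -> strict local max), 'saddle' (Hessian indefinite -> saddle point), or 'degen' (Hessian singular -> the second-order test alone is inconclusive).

Compute the Hessian H = grad^2 f:
  H = [[4, 4], [4, 4]]
Verify stationarity: grad f(x*) = H x* + g = (0, 0).
Eigenvalues of H: 0, 8.
H has a zero eigenvalue (singular; positive semidefinite but not definite), so H is neither positive definite, negative definite, nor indefinite. The second-order test alone is inconclusive -> degen.
(Indeed, f is constant along the null direction of H through x*, so x* is not a strict local extremum.)

degen


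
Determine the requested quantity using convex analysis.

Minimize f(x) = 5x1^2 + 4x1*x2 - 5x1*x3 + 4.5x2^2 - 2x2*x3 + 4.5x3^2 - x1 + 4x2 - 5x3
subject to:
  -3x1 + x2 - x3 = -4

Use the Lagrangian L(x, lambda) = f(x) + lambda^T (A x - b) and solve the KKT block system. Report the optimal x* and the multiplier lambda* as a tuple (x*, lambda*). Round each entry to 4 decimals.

Form the Lagrangian:
  L(x, lambda) = (1/2) x^T Q x + c^T x + lambda^T (A x - b)
Stationarity (grad_x L = 0): Q x + c + A^T lambda = 0.
Primal feasibility: A x = b.

This gives the KKT block system:
  [ Q   A^T ] [ x     ]   [-c ]
  [ A    0  ] [ lambda ] = [ b ]

Solving the linear system:
  x*      = (0.8281, -0.6273, 0.8884)
  lambda* = (0.1099)
  f(x*)   = -3.6698

x* = (0.8281, -0.6273, 0.8884), lambda* = (0.1099)


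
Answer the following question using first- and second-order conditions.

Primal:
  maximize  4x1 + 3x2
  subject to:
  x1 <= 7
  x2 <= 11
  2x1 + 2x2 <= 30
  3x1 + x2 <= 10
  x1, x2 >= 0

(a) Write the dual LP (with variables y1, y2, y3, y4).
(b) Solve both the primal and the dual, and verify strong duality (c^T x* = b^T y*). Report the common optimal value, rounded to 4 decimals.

The standard primal-dual pair for 'max c^T x s.t. A x <= b, x >= 0' is:
  Dual:  min b^T y  s.t.  A^T y >= c,  y >= 0.

So the dual LP is:
  minimize  7y1 + 11y2 + 30y3 + 10y4
  subject to:
    y1 + 2y3 + 3y4 >= 4
    y2 + 2y3 + y4 >= 3
    y1, y2, y3, y4 >= 0

Solving the primal: x* = (0, 10).
  primal value c^T x* = 30.
Solving the dual: y* = (0, 0, 0, 3).
  dual value b^T y* = 30.
Strong duality: c^T x* = b^T y*. Confirmed.

30


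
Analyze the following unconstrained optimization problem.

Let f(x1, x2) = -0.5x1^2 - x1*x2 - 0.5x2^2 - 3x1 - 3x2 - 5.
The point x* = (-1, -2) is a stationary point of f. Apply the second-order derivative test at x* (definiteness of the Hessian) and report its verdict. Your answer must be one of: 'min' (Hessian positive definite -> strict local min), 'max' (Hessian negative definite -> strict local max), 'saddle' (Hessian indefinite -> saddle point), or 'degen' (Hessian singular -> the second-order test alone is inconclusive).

Compute the Hessian H = grad^2 f:
  H = [[-1, -1], [-1, -1]]
Verify stationarity: grad f(x*) = H x* + g = (0, 0).
Eigenvalues of H: -2, 0.
H has a zero eigenvalue (singular; negative semidefinite but not definite), so H is neither positive definite, negative definite, nor indefinite. The second-order test alone is inconclusive -> degen.
(Indeed, f is constant along the null direction of H through x*, so x* is not a strict local extremum.)

degen


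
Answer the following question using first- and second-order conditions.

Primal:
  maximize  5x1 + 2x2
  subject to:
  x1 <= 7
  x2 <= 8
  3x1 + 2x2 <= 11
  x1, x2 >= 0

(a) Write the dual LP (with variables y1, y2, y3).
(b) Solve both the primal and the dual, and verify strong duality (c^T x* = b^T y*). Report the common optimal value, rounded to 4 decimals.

The standard primal-dual pair for 'max c^T x s.t. A x <= b, x >= 0' is:
  Dual:  min b^T y  s.t.  A^T y >= c,  y >= 0.

So the dual LP is:
  minimize  7y1 + 8y2 + 11y3
  subject to:
    y1 + 3y3 >= 5
    y2 + 2y3 >= 2
    y1, y2, y3 >= 0

Solving the primal: x* = (3.6667, 0).
  primal value c^T x* = 18.3333.
Solving the dual: y* = (0, 0, 1.6667).
  dual value b^T y* = 18.3333.
Strong duality: c^T x* = b^T y*. Confirmed.

18.3333


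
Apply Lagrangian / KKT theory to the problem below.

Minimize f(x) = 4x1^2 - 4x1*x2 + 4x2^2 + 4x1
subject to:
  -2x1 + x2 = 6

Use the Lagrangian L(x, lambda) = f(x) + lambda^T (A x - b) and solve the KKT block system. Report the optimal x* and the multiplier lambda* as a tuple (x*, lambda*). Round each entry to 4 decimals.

Form the Lagrangian:
  L(x, lambda) = (1/2) x^T Q x + c^T x + lambda^T (A x - b)
Stationarity (grad_x L = 0): Q x + c + A^T lambda = 0.
Primal feasibility: A x = b.

This gives the KKT block system:
  [ Q   A^T ] [ x     ]   [-c ]
  [ A    0  ] [ lambda ] = [ b ]

Solving the linear system:
  x*      = (-3.1667, -0.3333)
  lambda* = (-10)
  f(x*)   = 23.6667

x* = (-3.1667, -0.3333), lambda* = (-10)


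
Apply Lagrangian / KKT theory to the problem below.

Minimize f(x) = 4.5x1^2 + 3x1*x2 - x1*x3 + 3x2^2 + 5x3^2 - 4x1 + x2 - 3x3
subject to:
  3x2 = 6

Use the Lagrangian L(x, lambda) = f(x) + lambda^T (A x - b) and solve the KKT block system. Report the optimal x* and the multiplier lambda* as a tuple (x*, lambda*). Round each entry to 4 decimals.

Form the Lagrangian:
  L(x, lambda) = (1/2) x^T Q x + c^T x + lambda^T (A x - b)
Stationarity (grad_x L = 0): Q x + c + A^T lambda = 0.
Primal feasibility: A x = b.

This gives the KKT block system:
  [ Q   A^T ] [ x     ]   [-c ]
  [ A    0  ] [ lambda ] = [ b ]

Solving the linear system:
  x*      = (-0.191, 2, 0.2809)
  lambda* = (-4.1423)
  f(x*)   = 13.3876

x* = (-0.191, 2, 0.2809), lambda* = (-4.1423)


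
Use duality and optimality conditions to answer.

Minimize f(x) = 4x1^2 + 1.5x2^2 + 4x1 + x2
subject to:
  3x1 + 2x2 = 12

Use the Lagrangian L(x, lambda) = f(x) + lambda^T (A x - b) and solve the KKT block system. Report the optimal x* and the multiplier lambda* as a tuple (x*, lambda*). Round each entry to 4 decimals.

Form the Lagrangian:
  L(x, lambda) = (1/2) x^T Q x + c^T x + lambda^T (A x - b)
Stationarity (grad_x L = 0): Q x + c + A^T lambda = 0.
Primal feasibility: A x = b.

This gives the KKT block system:
  [ Q   A^T ] [ x     ]   [-c ]
  [ A    0  ] [ lambda ] = [ b ]

Solving the linear system:
  x*      = (1.661, 3.5085)
  lambda* = (-5.7627)
  f(x*)   = 39.6525

x* = (1.661, 3.5085), lambda* = (-5.7627)


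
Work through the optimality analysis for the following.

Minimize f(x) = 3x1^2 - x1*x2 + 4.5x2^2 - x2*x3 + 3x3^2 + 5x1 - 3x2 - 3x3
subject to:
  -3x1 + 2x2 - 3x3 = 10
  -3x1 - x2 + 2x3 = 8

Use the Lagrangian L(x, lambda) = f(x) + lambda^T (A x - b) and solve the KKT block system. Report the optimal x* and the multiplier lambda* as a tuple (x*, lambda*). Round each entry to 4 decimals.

Form the Lagrangian:
  L(x, lambda) = (1/2) x^T Q x + c^T x + lambda^T (A x - b)
Stationarity (grad_x L = 0): Q x + c + A^T lambda = 0.
Primal feasibility: A x = b.

This gives the KKT block system:
  [ Q   A^T ] [ x     ]   [-c ]
  [ A    0  ] [ lambda ] = [ b ]

Solving the linear system:
  x*      = (-2.908, 0.3802, -0.1719)
  lambda* = (-2.5927, -1.6834)
  f(x*)   = 12.1143

x* = (-2.908, 0.3802, -0.1719), lambda* = (-2.5927, -1.6834)


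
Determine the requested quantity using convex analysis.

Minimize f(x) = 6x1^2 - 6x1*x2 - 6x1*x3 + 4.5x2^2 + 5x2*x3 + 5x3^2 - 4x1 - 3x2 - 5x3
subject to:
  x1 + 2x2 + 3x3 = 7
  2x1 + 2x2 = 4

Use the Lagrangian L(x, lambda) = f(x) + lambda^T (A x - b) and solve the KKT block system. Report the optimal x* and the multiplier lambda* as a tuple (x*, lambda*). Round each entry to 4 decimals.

Form the Lagrangian:
  L(x, lambda) = (1/2) x^T Q x + c^T x + lambda^T (A x - b)
Stationarity (grad_x L = 0): Q x + c + A^T lambda = 0.
Primal feasibility: A x = b.

This gives the KKT block system:
  [ Q   A^T ] [ x     ]   [-c ]
  [ A    0  ] [ lambda ] = [ b ]

Solving the linear system:
  x*      = (1.3817, 0.6183, 1.4606)
  lambda* = (-1.4689, 0.6805)
  f(x*)   = -3.5622

x* = (1.3817, 0.6183, 1.4606), lambda* = (-1.4689, 0.6805)


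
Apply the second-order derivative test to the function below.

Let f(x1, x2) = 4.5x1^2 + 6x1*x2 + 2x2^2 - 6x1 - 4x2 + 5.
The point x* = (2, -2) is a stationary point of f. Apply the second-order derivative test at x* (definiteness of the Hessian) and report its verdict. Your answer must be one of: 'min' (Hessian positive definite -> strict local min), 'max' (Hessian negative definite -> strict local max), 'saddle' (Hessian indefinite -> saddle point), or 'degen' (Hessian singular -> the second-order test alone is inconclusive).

Compute the Hessian H = grad^2 f:
  H = [[9, 6], [6, 4]]
Verify stationarity: grad f(x*) = H x* + g = (0, 0).
Eigenvalues of H: 0, 13.
H has a zero eigenvalue (singular; positive semidefinite but not definite), so H is neither positive definite, negative definite, nor indefinite. The second-order test alone is inconclusive -> degen.
(Indeed, f is constant along the null direction of H through x*, so x* is not a strict local extremum.)

degen


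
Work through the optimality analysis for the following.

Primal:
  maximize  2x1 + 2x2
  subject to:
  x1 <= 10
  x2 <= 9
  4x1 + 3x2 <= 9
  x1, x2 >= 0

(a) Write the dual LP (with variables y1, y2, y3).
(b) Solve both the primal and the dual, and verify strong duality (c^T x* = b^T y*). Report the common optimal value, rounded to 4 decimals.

The standard primal-dual pair for 'max c^T x s.t. A x <= b, x >= 0' is:
  Dual:  min b^T y  s.t.  A^T y >= c,  y >= 0.

So the dual LP is:
  minimize  10y1 + 9y2 + 9y3
  subject to:
    y1 + 4y3 >= 2
    y2 + 3y3 >= 2
    y1, y2, y3 >= 0

Solving the primal: x* = (0, 3).
  primal value c^T x* = 6.
Solving the dual: y* = (0, 0, 0.6667).
  dual value b^T y* = 6.
Strong duality: c^T x* = b^T y*. Confirmed.

6


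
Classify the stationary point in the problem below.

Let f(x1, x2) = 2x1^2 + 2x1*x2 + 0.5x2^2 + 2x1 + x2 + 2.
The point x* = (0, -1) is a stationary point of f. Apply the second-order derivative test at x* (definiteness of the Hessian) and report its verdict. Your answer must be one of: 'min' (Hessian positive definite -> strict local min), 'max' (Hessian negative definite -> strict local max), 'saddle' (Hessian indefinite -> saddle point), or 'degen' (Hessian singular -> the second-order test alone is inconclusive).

Compute the Hessian H = grad^2 f:
  H = [[4, 2], [2, 1]]
Verify stationarity: grad f(x*) = H x* + g = (0, 0).
Eigenvalues of H: 0, 5.
H has a zero eigenvalue (singular; positive semidefinite but not definite), so H is neither positive definite, negative definite, nor indefinite. The second-order test alone is inconclusive -> degen.
(Indeed, f is constant along the null direction of H through x*, so x* is not a strict local extremum.)

degen


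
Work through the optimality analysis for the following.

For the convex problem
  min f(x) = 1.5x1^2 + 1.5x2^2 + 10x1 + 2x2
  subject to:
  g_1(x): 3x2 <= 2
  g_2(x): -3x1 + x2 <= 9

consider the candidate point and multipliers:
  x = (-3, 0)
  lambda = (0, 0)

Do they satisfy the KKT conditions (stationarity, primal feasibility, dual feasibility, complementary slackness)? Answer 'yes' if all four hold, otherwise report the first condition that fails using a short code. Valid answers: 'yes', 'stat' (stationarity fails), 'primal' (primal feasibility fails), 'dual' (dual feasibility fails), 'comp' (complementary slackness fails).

Gradient of f: grad f(x) = Q x + c = (1, 2)
Constraint values g_i(x) = a_i^T x - b_i:
  g_1((-3, 0)) = -2
  g_2((-3, 0)) = 0
Stationarity residual: grad f(x) + sum_i lambda_i a_i = (1, 2)
  -> stationarity FAILS
Primal feasibility (all g_i <= 0): OK
Dual feasibility (all lambda_i >= 0): OK
Complementary slackness (lambda_i * g_i(x) = 0 for all i): OK

Verdict: the first failing condition is stationarity -> stat.

stat


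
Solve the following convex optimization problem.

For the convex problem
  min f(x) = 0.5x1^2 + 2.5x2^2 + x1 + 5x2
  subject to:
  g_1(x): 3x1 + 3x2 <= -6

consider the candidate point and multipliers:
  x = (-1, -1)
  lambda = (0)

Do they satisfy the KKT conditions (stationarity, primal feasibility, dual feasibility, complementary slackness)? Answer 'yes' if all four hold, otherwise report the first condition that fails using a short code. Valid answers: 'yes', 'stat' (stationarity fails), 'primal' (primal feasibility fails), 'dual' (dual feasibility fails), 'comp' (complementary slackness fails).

Gradient of f: grad f(x) = Q x + c = (0, 0)
Constraint values g_i(x) = a_i^T x - b_i:
  g_1((-1, -1)) = 0
Stationarity residual: grad f(x) + sum_i lambda_i a_i = (0, 0)
  -> stationarity OK
Primal feasibility (all g_i <= 0): OK
Dual feasibility (all lambda_i >= 0): OK
Complementary slackness (lambda_i * g_i(x) = 0 for all i): OK

Verdict: yes, KKT holds.

yes


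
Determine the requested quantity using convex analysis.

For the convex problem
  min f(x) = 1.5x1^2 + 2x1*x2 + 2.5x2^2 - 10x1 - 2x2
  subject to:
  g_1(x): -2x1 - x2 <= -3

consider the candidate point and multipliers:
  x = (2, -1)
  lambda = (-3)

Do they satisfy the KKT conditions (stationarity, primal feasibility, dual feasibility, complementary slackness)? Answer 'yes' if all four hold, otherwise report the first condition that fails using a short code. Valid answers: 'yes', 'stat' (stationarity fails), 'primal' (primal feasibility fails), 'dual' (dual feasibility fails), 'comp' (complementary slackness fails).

Gradient of f: grad f(x) = Q x + c = (-6, -3)
Constraint values g_i(x) = a_i^T x - b_i:
  g_1((2, -1)) = 0
Stationarity residual: grad f(x) + sum_i lambda_i a_i = (0, 0)
  -> stationarity OK
Primal feasibility (all g_i <= 0): OK
Dual feasibility (all lambda_i >= 0): FAILS
Complementary slackness (lambda_i * g_i(x) = 0 for all i): OK

Verdict: the first failing condition is dual_feasibility -> dual.

dual


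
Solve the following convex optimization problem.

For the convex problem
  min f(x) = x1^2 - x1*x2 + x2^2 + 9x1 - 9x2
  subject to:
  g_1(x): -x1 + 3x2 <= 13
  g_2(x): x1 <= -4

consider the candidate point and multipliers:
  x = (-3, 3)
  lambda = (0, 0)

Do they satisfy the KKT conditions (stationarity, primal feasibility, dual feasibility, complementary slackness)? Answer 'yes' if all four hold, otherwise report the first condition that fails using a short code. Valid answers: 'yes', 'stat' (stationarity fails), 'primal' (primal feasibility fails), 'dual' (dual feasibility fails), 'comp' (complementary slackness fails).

Gradient of f: grad f(x) = Q x + c = (0, 0)
Constraint values g_i(x) = a_i^T x - b_i:
  g_1((-3, 3)) = -1
  g_2((-3, 3)) = 1
Stationarity residual: grad f(x) + sum_i lambda_i a_i = (0, 0)
  -> stationarity OK
Primal feasibility (all g_i <= 0): FAILS
Dual feasibility (all lambda_i >= 0): OK
Complementary slackness (lambda_i * g_i(x) = 0 for all i): OK

Verdict: the first failing condition is primal_feasibility -> primal.

primal


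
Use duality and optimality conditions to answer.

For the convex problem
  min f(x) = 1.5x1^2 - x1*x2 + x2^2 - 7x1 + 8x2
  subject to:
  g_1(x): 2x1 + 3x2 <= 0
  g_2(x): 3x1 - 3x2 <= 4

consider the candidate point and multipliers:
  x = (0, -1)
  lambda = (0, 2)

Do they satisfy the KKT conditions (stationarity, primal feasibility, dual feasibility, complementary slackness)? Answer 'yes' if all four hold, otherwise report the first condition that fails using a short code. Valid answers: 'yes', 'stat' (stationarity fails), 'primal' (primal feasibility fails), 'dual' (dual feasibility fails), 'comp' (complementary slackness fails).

Gradient of f: grad f(x) = Q x + c = (-6, 6)
Constraint values g_i(x) = a_i^T x - b_i:
  g_1((0, -1)) = -3
  g_2((0, -1)) = -1
Stationarity residual: grad f(x) + sum_i lambda_i a_i = (0, 0)
  -> stationarity OK
Primal feasibility (all g_i <= 0): OK
Dual feasibility (all lambda_i >= 0): OK
Complementary slackness (lambda_i * g_i(x) = 0 for all i): FAILS

Verdict: the first failing condition is complementary_slackness -> comp.

comp


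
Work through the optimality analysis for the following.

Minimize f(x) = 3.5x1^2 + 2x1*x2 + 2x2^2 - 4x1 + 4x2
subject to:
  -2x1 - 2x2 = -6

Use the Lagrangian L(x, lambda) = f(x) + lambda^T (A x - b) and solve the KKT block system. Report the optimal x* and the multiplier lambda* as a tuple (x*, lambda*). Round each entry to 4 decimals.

Form the Lagrangian:
  L(x, lambda) = (1/2) x^T Q x + c^T x + lambda^T (A x - b)
Stationarity (grad_x L = 0): Q x + c + A^T lambda = 0.
Primal feasibility: A x = b.

This gives the KKT block system:
  [ Q   A^T ] [ x     ]   [-c ]
  [ A    0  ] [ lambda ] = [ b ]

Solving the linear system:
  x*      = (2, 1)
  lambda* = (6)
  f(x*)   = 16

x* = (2, 1), lambda* = (6)


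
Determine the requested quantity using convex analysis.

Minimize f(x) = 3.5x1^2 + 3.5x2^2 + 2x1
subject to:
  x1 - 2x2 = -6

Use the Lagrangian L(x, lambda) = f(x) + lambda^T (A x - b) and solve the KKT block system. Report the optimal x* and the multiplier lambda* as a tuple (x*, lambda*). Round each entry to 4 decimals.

Form the Lagrangian:
  L(x, lambda) = (1/2) x^T Q x + c^T x + lambda^T (A x - b)
Stationarity (grad_x L = 0): Q x + c + A^T lambda = 0.
Primal feasibility: A x = b.

This gives the KKT block system:
  [ Q   A^T ] [ x     ]   [-c ]
  [ A    0  ] [ lambda ] = [ b ]

Solving the linear system:
  x*      = (-1.4286, 2.2857)
  lambda* = (8)
  f(x*)   = 22.5714

x* = (-1.4286, 2.2857), lambda* = (8)


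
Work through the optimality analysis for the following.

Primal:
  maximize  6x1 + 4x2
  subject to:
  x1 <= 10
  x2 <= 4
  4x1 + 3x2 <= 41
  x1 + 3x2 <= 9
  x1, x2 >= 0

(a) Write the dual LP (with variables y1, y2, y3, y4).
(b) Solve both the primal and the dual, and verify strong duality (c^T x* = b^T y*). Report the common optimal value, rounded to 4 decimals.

The standard primal-dual pair for 'max c^T x s.t. A x <= b, x >= 0' is:
  Dual:  min b^T y  s.t.  A^T y >= c,  y >= 0.

So the dual LP is:
  minimize  10y1 + 4y2 + 41y3 + 9y4
  subject to:
    y1 + 4y3 + y4 >= 6
    y2 + 3y3 + 3y4 >= 4
    y1, y2, y3, y4 >= 0

Solving the primal: x* = (9, 0).
  primal value c^T x* = 54.
Solving the dual: y* = (0, 0, 0, 6).
  dual value b^T y* = 54.
Strong duality: c^T x* = b^T y*. Confirmed.

54


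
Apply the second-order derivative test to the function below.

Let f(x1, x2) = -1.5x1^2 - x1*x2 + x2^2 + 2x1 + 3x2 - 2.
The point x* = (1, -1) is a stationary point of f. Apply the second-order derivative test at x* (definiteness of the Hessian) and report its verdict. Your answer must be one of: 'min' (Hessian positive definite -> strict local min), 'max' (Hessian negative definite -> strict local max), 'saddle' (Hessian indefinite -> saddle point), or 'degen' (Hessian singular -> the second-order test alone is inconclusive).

Compute the Hessian H = grad^2 f:
  H = [[-3, -1], [-1, 2]]
Verify stationarity: grad f(x*) = H x* + g = (0, 0).
Eigenvalues of H: -3.1926, 2.1926.
Eigenvalues have mixed signs, so H is indefinite -> x* is a saddle point.

saddle


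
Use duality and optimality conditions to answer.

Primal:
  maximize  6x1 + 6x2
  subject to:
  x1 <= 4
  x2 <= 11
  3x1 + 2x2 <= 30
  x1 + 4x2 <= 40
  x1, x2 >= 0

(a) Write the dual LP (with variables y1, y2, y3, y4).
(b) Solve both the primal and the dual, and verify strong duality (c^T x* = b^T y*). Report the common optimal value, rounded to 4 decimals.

The standard primal-dual pair for 'max c^T x s.t. A x <= b, x >= 0' is:
  Dual:  min b^T y  s.t.  A^T y >= c,  y >= 0.

So the dual LP is:
  minimize  4y1 + 11y2 + 30y3 + 40y4
  subject to:
    y1 + 3y3 + y4 >= 6
    y2 + 2y3 + 4y4 >= 6
    y1, y2, y3, y4 >= 0

Solving the primal: x* = (4, 9).
  primal value c^T x* = 78.
Solving the dual: y* = (4.5, 0, 0, 1.5).
  dual value b^T y* = 78.
Strong duality: c^T x* = b^T y*. Confirmed.

78


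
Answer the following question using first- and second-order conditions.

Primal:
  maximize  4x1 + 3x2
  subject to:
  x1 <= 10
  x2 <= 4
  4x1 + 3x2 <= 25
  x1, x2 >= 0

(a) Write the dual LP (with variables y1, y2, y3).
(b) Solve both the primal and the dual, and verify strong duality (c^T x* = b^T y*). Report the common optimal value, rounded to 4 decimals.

The standard primal-dual pair for 'max c^T x s.t. A x <= b, x >= 0' is:
  Dual:  min b^T y  s.t.  A^T y >= c,  y >= 0.

So the dual LP is:
  minimize  10y1 + 4y2 + 25y3
  subject to:
    y1 + 4y3 >= 4
    y2 + 3y3 >= 3
    y1, y2, y3 >= 0

Solving the primal: x* = (6.25, 0).
  primal value c^T x* = 25.
Solving the dual: y* = (0, 0, 1).
  dual value b^T y* = 25.
Strong duality: c^T x* = b^T y*. Confirmed.

25


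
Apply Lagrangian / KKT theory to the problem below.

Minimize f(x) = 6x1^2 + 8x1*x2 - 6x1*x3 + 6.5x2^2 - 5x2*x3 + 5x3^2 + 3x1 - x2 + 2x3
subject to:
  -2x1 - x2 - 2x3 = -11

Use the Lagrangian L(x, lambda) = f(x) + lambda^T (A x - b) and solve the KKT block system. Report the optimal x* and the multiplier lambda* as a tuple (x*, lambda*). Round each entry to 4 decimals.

Form the Lagrangian:
  L(x, lambda) = (1/2) x^T Q x + c^T x + lambda^T (A x - b)
Stationarity (grad_x L = 0): Q x + c + A^T lambda = 0.
Primal feasibility: A x = b.

This gives the KKT block system:
  [ Q   A^T ] [ x     ]   [-c ]
  [ A    0  ] [ lambda ] = [ b ]

Solving the linear system:
  x*      = (2.291, 0.4336, 2.9922)
  lambda* = (8.0039)
  f(x*)   = 50.2334

x* = (2.291, 0.4336, 2.9922), lambda* = (8.0039)


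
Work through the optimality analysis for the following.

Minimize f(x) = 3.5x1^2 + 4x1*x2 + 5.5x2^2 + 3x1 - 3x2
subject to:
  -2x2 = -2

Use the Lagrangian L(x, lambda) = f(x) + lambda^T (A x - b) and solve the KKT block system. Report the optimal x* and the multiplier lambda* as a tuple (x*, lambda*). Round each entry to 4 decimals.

Form the Lagrangian:
  L(x, lambda) = (1/2) x^T Q x + c^T x + lambda^T (A x - b)
Stationarity (grad_x L = 0): Q x + c + A^T lambda = 0.
Primal feasibility: A x = b.

This gives the KKT block system:
  [ Q   A^T ] [ x     ]   [-c ]
  [ A    0  ] [ lambda ] = [ b ]

Solving the linear system:
  x*      = (-1, 1)
  lambda* = (2)
  f(x*)   = -1

x* = (-1, 1), lambda* = (2)


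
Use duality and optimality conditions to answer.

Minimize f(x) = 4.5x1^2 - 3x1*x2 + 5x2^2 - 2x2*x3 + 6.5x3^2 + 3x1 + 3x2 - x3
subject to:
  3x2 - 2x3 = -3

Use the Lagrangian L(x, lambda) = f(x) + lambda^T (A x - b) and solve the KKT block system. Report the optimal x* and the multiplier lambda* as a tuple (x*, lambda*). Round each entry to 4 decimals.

Form the Lagrangian:
  L(x, lambda) = (1/2) x^T Q x + c^T x + lambda^T (A x - b)
Stationarity (grad_x L = 0): Q x + c + A^T lambda = 0.
Primal feasibility: A x = b.

This gives the KKT block system:
  [ Q   A^T ] [ x     ]   [-c ]
  [ A    0  ] [ lambda ] = [ b ]

Solving the linear system:
  x*      = (-0.6305, -0.8915, 0.1628)
  lambda* = (1.4496)
  f(x*)   = -0.1899

x* = (-0.6305, -0.8915, 0.1628), lambda* = (1.4496)


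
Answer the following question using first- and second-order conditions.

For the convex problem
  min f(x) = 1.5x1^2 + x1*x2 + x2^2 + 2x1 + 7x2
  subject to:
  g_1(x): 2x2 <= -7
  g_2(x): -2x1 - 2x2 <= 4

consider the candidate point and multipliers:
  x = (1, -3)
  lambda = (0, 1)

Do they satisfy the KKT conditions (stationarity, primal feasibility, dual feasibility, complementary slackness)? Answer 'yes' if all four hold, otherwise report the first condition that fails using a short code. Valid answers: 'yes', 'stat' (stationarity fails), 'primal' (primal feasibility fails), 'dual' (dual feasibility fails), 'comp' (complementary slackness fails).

Gradient of f: grad f(x) = Q x + c = (2, 2)
Constraint values g_i(x) = a_i^T x - b_i:
  g_1((1, -3)) = 1
  g_2((1, -3)) = 0
Stationarity residual: grad f(x) + sum_i lambda_i a_i = (0, 0)
  -> stationarity OK
Primal feasibility (all g_i <= 0): FAILS
Dual feasibility (all lambda_i >= 0): OK
Complementary slackness (lambda_i * g_i(x) = 0 for all i): OK

Verdict: the first failing condition is primal_feasibility -> primal.

primal


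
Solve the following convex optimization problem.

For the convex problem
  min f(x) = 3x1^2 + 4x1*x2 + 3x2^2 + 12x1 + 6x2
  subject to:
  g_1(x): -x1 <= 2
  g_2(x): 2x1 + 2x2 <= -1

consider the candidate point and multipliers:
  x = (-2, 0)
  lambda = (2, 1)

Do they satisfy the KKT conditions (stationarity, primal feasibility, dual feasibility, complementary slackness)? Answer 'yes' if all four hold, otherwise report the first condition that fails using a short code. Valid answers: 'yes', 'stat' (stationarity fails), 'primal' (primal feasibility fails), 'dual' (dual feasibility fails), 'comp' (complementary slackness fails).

Gradient of f: grad f(x) = Q x + c = (0, -2)
Constraint values g_i(x) = a_i^T x - b_i:
  g_1((-2, 0)) = 0
  g_2((-2, 0)) = -3
Stationarity residual: grad f(x) + sum_i lambda_i a_i = (0, 0)
  -> stationarity OK
Primal feasibility (all g_i <= 0): OK
Dual feasibility (all lambda_i >= 0): OK
Complementary slackness (lambda_i * g_i(x) = 0 for all i): FAILS

Verdict: the first failing condition is complementary_slackness -> comp.

comp


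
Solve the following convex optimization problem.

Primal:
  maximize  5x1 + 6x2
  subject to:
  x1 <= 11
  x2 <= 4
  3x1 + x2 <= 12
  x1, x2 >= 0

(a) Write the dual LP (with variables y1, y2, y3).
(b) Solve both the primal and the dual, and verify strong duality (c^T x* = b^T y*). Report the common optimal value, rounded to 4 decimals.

The standard primal-dual pair for 'max c^T x s.t. A x <= b, x >= 0' is:
  Dual:  min b^T y  s.t.  A^T y >= c,  y >= 0.

So the dual LP is:
  minimize  11y1 + 4y2 + 12y3
  subject to:
    y1 + 3y3 >= 5
    y2 + y3 >= 6
    y1, y2, y3 >= 0

Solving the primal: x* = (2.6667, 4).
  primal value c^T x* = 37.3333.
Solving the dual: y* = (0, 4.3333, 1.6667).
  dual value b^T y* = 37.3333.
Strong duality: c^T x* = b^T y*. Confirmed.

37.3333
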